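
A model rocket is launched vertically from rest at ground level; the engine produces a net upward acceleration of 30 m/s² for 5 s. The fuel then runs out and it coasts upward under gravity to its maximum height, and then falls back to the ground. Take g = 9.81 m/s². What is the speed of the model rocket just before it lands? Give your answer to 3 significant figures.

Phase 1 (powered ascent): v₀ = 0 m/s, a = 30 m/s².
v = v₀ + at = 0 + (30)(5) = 150 m/s
Δx = v₀t + ½at² = 0·5 + 0.5·30·5² = 375 m

Phase 2 (coasting upward): v₀ = 150 m/s, a = -9.81 m/s².
v = v₀ + at → t = (0 − 150) / -9.81 = 15.3 s
v² = v₀² + 2aΔx → Δx = (0² − 150²)/(2·-9.81) = 1150 m

Phase 3 (free fall): v₀ = 0 m/s, a = -9.81 m/s².
Falls 1520 m from rest: t = √(2·1520/9.81) = 17.6 s; v = g·t = 173 m/s.
Impact speed = 173 m/s

173 m/s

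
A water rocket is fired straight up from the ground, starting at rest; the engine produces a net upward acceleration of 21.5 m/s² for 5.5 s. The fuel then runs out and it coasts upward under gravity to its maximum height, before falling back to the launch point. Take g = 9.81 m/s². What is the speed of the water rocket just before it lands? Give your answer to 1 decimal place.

142.7 m/s

Phase 1 (powered ascent): v₀ = 0 m/s, a = 21.5 m/s².
v = v₀ + at = 0 + (21.5)(5.5) = 118 m/s
Δx = v₀t + ½at² = 0·5.5 + 0.5·21.5·5.5² = 325 m

Phase 2 (coasting upward): v₀ = 118 m/s, a = -9.81 m/s².
v = v₀ + at → t = (0 − 118) / -9.81 = 12.1 s
v² = v₀² + 2aΔx → Δx = (0² − 118²)/(2·-9.81) = 713 m

Phase 3 (free fall): v₀ = 0 m/s, a = -9.81 m/s².
Falls 1040 m from rest: t = √(2·1040/9.81) = 14.5 s; v = g·t = 143 m/s.
Impact speed = 143 m/s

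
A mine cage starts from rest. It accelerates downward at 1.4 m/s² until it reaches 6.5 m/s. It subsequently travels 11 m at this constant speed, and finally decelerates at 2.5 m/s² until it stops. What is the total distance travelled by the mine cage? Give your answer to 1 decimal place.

Phase 1 (accelerating): v₀ = 0 m/s, a = 1.4 m/s².
v = v₀ + at → t = (6.5 − 0) / 1.4 = 4.64 s
v² = v₀² + 2aΔx → Δx = (6.5² − 0²)/(2·1.4) = 15.1 m

Phase 2 (constant speed): v₀ = 6.50 m/s, a = 0 m/s².
Constant speed: t = d/v = 11/6.50 = 1.69 s

Phase 3 (decelerating): v₀ = 6.50 m/s, a = -2.5 m/s².
v = v₀ + at → t = (0 − 6.50) / -2.5 = 2.60 s
v² = v₀² + 2aΔx → Δx = (0² − 6.50²)/(2·-2.5) = 8.45 m
Total distance = 15.1 + 11.0 + 8.45 = 34.5 m

34.5 m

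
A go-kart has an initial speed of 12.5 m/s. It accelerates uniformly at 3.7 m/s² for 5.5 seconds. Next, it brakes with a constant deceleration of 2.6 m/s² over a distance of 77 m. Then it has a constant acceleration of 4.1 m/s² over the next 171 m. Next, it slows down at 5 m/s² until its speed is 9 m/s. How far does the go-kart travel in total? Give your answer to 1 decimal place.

Phase 1 (accelerating): v₀ = 12.5 m/s, a = 3.7 m/s².
v = v₀ + at = 12.5 + (3.7)(5.5) = 32.9 m/s
Δx = v₀t + ½at² = 12.5·5.5 + 0.5·3.7·5.5² = 125 m

Phase 2 (decelerating): v₀ = 32.9 m/s, a = -2.6 m/s².
v² = v₀² + 2aΔx = 32.9² + 2·-2.6·77 = 679 → v = 26.1 m/s
t = (v − v₀)/a = (26.1 − 32.9)/-2.6 = 2.61 s

Phase 3 (accelerating): v₀ = 26.1 m/s, a = 4.1 m/s².
v² = v₀² + 2aΔx = 26.1² + 2·4.1·171 = 2080 → v = 45.6 m/s
t = (v − v₀)/a = (45.6 − 26.1)/4.1 = 4.77 s

Phase 4 (decelerating): v₀ = 45.6 m/s, a = -5 m/s².
v = v₀ + at → t = (9 − 45.6) / -5 = 7.32 s
v² = v₀² + 2aΔx → Δx = (9² − 45.6²)/(2·-5) = 200 m
Total distance = 125 + 77.0 + 171 + 200 = 573 m

572.7 m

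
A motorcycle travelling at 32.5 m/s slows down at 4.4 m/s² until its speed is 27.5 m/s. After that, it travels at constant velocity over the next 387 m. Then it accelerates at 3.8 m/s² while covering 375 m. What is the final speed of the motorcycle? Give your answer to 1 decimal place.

Phase 1 (decelerating): v₀ = 32.5 m/s, a = -4.4 m/s².
v = v₀ + at → t = (27.5 − 32.5) / -4.4 = 1.14 s
v² = v₀² + 2aΔx → Δx = (27.5² − 32.5²)/(2·-4.4) = 34.1 m

Phase 2 (constant speed): v₀ = 27.5 m/s, a = 0 m/s².
Constant speed: t = d/v = 387/27.5 = 14.1 s

Phase 3 (accelerating): v₀ = 27.5 m/s, a = 3.8 m/s².
v² = v₀² + 2aΔx = 27.5² + 2·3.8·375 = 3610 → v = 60.1 m/s
t = (v − v₀)/a = (60.1 − 27.5)/3.8 = 8.57 s
Final speed = 60.1 m/s

60.1 m/s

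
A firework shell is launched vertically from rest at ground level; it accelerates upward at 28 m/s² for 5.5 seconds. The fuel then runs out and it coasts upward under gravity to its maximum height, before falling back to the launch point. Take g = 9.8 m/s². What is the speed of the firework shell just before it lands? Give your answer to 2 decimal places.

178.93 m/s

Phase 1 (powered ascent): v₀ = 0 m/s, a = 28 m/s².
v = v₀ + at = 0 + (28)(5.5) = 154 m/s
Δx = v₀t + ½at² = 0·5.5 + 0.5·28·5.5² = 424 m

Phase 2 (coasting upward): v₀ = 154 m/s, a = -9.8 m/s².
v = v₀ + at → t = (0 − 154) / -9.8 = 15.7 s
v² = v₀² + 2aΔx → Δx = (0² − 154²)/(2·-9.8) = 1210 m

Phase 3 (free fall): v₀ = 0 m/s, a = -9.8 m/s².
Falls 1630 m from rest: t = √(2·1630/9.8) = 18.3 s; v = g·t = 179 m/s.
Impact speed = 179 m/s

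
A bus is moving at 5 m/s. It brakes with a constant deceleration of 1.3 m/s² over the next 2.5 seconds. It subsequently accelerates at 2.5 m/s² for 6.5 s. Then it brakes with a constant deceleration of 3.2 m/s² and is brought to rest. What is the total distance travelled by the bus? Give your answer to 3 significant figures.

Phase 1 (decelerating): v₀ = 5.00 m/s, a = -1.3 m/s².
v = v₀ + at = 5.00 + (-1.3)(2.5) = 1.75 m/s
Δx = v₀t + ½at² = 5.00·2.5 + 0.5·-1.3·2.5² = 8.44 m

Phase 2 (accelerating): v₀ = 1.75 m/s, a = 2.5 m/s².
v = v₀ + at = 1.75 + (2.5)(6.5) = 18.0 m/s
Δx = v₀t + ½at² = 1.75·6.5 + 0.5·2.5·6.5² = 64.2 m

Phase 3 (decelerating): v₀ = 18.0 m/s, a = -3.2 m/s².
v = v₀ + at → t = (0 − 18.0) / -3.2 = 5.62 s
v² = v₀² + 2aΔx → Δx = (0² − 18.0²)/(2·-3.2) = 50.6 m
Total distance = 8.44 + 64.2 + 50.6 = 123 m

123 m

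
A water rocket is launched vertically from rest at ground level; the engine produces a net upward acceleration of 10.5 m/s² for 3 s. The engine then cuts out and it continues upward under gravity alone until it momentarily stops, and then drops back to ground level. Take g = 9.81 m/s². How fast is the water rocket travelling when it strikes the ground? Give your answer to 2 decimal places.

Phase 1 (powered ascent): v₀ = 0 m/s, a = 10.5 m/s².
v = v₀ + at = 0 + (10.5)(3) = 31.5 m/s
Δx = v₀t + ½at² = 0·3 + 0.5·10.5·3² = 47.2 m

Phase 2 (coasting upward): v₀ = 31.5 m/s, a = -9.81 m/s².
v = v₀ + at → t = (0 − 31.5) / -9.81 = 3.21 s
v² = v₀² + 2aΔx → Δx = (0² − 31.5²)/(2·-9.81) = 50.6 m

Phase 3 (free fall): v₀ = 0 m/s, a = -9.81 m/s².
Falls 97.8 m from rest: t = √(2·97.8/9.81) = 4.47 s; v = g·t = 43.8 m/s.
Impact speed = 43.8 m/s

43.81 m/s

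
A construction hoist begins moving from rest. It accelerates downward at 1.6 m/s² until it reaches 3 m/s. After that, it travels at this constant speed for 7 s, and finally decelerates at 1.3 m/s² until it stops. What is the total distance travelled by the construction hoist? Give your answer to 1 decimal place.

27.3 m

Phase 1 (accelerating): v₀ = 0 m/s, a = 1.6 m/s².
v = v₀ + at → t = (3 − 0) / 1.6 = 1.88 s
v² = v₀² + 2aΔx → Δx = (3² − 0²)/(2·1.6) = 2.81 m

Phase 2 (constant speed): v₀ = 3.00 m/s, a = 0 m/s².
v = v₀ + at = 3.00 + (0)(7) = 3.00 m/s
Δx = v₀t + ½at² = 3.00·7 + 0.5·0·7² = 21.0 m

Phase 3 (decelerating): v₀ = 3.00 m/s, a = -1.3 m/s².
v = v₀ + at → t = (0 − 3.00) / -1.3 = 2.31 s
v² = v₀² + 2aΔx → Δx = (0² − 3.00²)/(2·-1.3) = 3.46 m
Total distance = 2.81 + 21.0 + 3.46 = 27.3 m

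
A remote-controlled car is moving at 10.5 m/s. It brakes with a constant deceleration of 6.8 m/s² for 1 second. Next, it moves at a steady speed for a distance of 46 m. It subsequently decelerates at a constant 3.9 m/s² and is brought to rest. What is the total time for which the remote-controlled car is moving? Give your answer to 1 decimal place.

14.4 s

Phase 1 (decelerating): v₀ = 10.5 m/s, a = -6.8 m/s².
v = v₀ + at = 10.5 + (-6.8)(1) = 3.70 m/s
Δx = v₀t + ½at² = 10.5·1 + 0.5·-6.8·1² = 7.10 m

Phase 2 (constant speed): v₀ = 3.70 m/s, a = 0 m/s².
Constant speed: t = d/v = 46/3.70 = 12.4 s

Phase 3 (decelerating): v₀ = 3.70 m/s, a = -3.9 m/s².
v = v₀ + at → t = (0 − 3.70) / -3.9 = 0.949 s
v² = v₀² + 2aΔx → Δx = (0² − 3.70²)/(2·-3.9) = 1.76 m
Total time = 1.00 + 12.4 + 0.949 = 14.4 s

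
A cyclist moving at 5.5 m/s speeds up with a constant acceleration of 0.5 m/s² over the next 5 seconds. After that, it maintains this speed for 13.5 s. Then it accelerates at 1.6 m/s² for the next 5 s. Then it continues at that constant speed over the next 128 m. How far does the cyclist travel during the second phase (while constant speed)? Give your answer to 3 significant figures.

108 m

Phase 1 (accelerating): v₀ = 5.50 m/s, a = 0.5 m/s².
v = v₀ + at = 5.50 + (0.5)(5) = 8.00 m/s
Δx = v₀t + ½at² = 5.50·5 + 0.5·0.5·5² = 33.8 m

Phase 2 (constant speed): v₀ = 8.00 m/s, a = 0 m/s².
v = v₀ + at = 8.00 + (0)(13.5) = 8.00 m/s
Δx = v₀t + ½at² = 8.00·13.5 + 0.5·0·13.5² = 108 m
Distance in phase 2 = 108 m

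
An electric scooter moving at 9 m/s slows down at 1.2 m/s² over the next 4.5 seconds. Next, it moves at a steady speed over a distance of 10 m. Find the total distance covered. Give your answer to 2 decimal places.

38.35 m

Phase 1 (decelerating): v₀ = 9.00 m/s, a = -1.2 m/s².
v = v₀ + at = 9.00 + (-1.2)(4.5) = 3.60 m/s
Δx = v₀t + ½at² = 9.00·4.5 + 0.5·-1.2·4.5² = 28.4 m

Phase 2 (constant speed): v₀ = 3.60 m/s, a = 0 m/s².
Constant speed: t = d/v = 10/3.60 = 2.78 s
Total distance = 28.4 + 10.0 = 38.4 m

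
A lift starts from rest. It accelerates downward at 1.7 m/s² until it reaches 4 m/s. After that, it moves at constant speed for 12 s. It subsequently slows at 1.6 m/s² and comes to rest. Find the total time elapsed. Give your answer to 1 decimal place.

Phase 1 (accelerating): v₀ = 0 m/s, a = 1.7 m/s².
v = v₀ + at → t = (4 − 0) / 1.7 = 2.35 s
v² = v₀² + 2aΔx → Δx = (4² − 0²)/(2·1.7) = 4.71 m

Phase 2 (constant speed): v₀ = 4.00 m/s, a = 0 m/s².
v = v₀ + at = 4.00 + (0)(12) = 4.00 m/s
Δx = v₀t + ½at² = 4.00·12 + 0.5·0·12² = 48.0 m

Phase 3 (decelerating): v₀ = 4.00 m/s, a = -1.6 m/s².
v = v₀ + at → t = (0 − 4.00) / -1.6 = 2.50 s
v² = v₀² + 2aΔx → Δx = (0² − 4.00²)/(2·-1.6) = 5.00 m
Total time = 2.35 + 12.0 + 2.50 = 16.9 s

16.9 s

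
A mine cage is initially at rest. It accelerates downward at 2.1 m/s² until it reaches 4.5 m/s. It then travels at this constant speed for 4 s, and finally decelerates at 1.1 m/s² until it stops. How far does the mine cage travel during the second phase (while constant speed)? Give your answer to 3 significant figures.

18.0 m

Phase 1 (accelerating): v₀ = 0 m/s, a = 2.1 m/s².
v = v₀ + at → t = (4.5 − 0) / 2.1 = 2.14 s
v² = v₀² + 2aΔx → Δx = (4.5² − 0²)/(2·2.1) = 4.82 m

Phase 2 (constant speed): v₀ = 4.50 m/s, a = 0 m/s².
v = v₀ + at = 4.50 + (0)(4) = 4.50 m/s
Δx = v₀t + ½at² = 4.50·4 + 0.5·0·4² = 18.0 m
Distance in phase 2 = 18.0 m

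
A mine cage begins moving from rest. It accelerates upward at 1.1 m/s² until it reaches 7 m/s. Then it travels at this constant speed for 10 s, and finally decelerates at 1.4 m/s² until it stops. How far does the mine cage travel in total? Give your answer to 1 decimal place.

Phase 1 (accelerating): v₀ = 0 m/s, a = 1.1 m/s².
v = v₀ + at → t = (7 − 0) / 1.1 = 6.36 s
v² = v₀² + 2aΔx → Δx = (7² − 0²)/(2·1.1) = 22.3 m

Phase 2 (constant speed): v₀ = 7.00 m/s, a = 0 m/s².
v = v₀ + at = 7.00 + (0)(10) = 7.00 m/s
Δx = v₀t + ½at² = 7.00·10 + 0.5·0·10² = 70.0 m

Phase 3 (decelerating): v₀ = 7.00 m/s, a = -1.4 m/s².
v = v₀ + at → t = (0 − 7.00) / -1.4 = 5.00 s
v² = v₀² + 2aΔx → Δx = (0² − 7.00²)/(2·-1.4) = 17.5 m
Total distance = 22.3 + 70.0 + 17.5 = 110 m

109.8 m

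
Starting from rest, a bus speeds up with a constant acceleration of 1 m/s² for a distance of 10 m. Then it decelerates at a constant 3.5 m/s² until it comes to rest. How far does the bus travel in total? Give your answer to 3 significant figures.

Phase 1 (accelerating): v₀ = 0 m/s, a = 1 m/s².
v² = v₀² + 2aΔx = 0² + 2·1·10 = 20.0 → v = 4.47 m/s
t = (v − v₀)/a = (4.47 − 0)/1 = 4.47 s

Phase 2 (decelerating): v₀ = 4.47 m/s, a = -3.5 m/s².
v = v₀ + at → t = (0 − 4.47) / -3.5 = 1.28 s
v² = v₀² + 2aΔx → Δx = (0² − 4.47²)/(2·-3.5) = 2.86 m
Total distance = 10.0 + 2.86 = 12.9 m

12.9 m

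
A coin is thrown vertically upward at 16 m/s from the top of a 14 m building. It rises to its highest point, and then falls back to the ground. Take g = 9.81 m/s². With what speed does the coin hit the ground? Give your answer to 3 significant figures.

Phase 1 (rising): v₀ = 16.0 m/s, a = -9.81 m/s².
v = v₀ + at → t = (0 − 16.0) / -9.81 = 1.63 s
v² = v₀² + 2aΔx → Δx = (0² − 16.0²)/(2·-9.81) = 13.0 m

Phase 2 (falling): v₀ = 0 m/s, a = -9.81 m/s².
Falls 27.0 m from rest: t = √(2·27.0/9.81) = 2.35 s; v = g·t = 23.0 m/s.
Final speed = 23.0 m/s

23.0 m/s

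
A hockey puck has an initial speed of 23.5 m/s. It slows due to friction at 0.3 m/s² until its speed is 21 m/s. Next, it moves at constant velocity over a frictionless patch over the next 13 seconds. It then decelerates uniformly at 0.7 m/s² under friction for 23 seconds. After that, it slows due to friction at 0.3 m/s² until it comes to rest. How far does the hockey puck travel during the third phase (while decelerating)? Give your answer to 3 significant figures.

Phase 1 (decelerating): v₀ = 23.5 m/s, a = -0.3 m/s².
v = v₀ + at → t = (21 − 23.5) / -0.3 = 8.33 s
v² = v₀² + 2aΔx → Δx = (21² − 23.5²)/(2·-0.3) = 185 m

Phase 2 (constant speed): v₀ = 21.0 m/s, a = 0 m/s².
v = v₀ + at = 21.0 + (0)(13) = 21.0 m/s
Δx = v₀t + ½at² = 21.0·13 + 0.5·0·13² = 273 m

Phase 3 (decelerating): v₀ = 21.0 m/s, a = -0.7 m/s².
v = v₀ + at = 21.0 + (-0.7)(23) = 4.90 m/s
Δx = v₀t + ½at² = 21.0·23 + 0.5·-0.7·23² = 298 m
Distance in phase 3 = 298 m

298 m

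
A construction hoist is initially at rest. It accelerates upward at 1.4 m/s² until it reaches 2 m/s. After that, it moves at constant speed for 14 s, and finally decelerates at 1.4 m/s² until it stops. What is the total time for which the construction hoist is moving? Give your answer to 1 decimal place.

Phase 1 (accelerating): v₀ = 0 m/s, a = 1.4 m/s².
v = v₀ + at → t = (2 − 0) / 1.4 = 1.43 s
v² = v₀² + 2aΔx → Δx = (2² − 0²)/(2·1.4) = 1.43 m

Phase 2 (constant speed): v₀ = 2.00 m/s, a = 0 m/s².
v = v₀ + at = 2.00 + (0)(14) = 2.00 m/s
Δx = v₀t + ½at² = 2.00·14 + 0.5·0·14² = 28.0 m

Phase 3 (decelerating): v₀ = 2.00 m/s, a = -1.4 m/s².
v = v₀ + at → t = (0 − 2.00) / -1.4 = 1.43 s
v² = v₀² + 2aΔx → Δx = (0² − 2.00²)/(2·-1.4) = 1.43 m
Total time = 1.43 + 14.0 + 1.43 = 16.9 s

16.9 s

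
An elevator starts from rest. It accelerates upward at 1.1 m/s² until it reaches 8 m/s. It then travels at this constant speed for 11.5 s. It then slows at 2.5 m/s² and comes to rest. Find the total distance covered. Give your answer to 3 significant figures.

134 m

Phase 1 (accelerating): v₀ = 0 m/s, a = 1.1 m/s².
v = v₀ + at → t = (8 − 0) / 1.1 = 7.27 s
v² = v₀² + 2aΔx → Δx = (8² − 0²)/(2·1.1) = 29.1 m

Phase 2 (constant speed): v₀ = 8.00 m/s, a = 0 m/s².
v = v₀ + at = 8.00 + (0)(11.5) = 8.00 m/s
Δx = v₀t + ½at² = 8.00·11.5 + 0.5·0·11.5² = 92.0 m

Phase 3 (decelerating): v₀ = 8.00 m/s, a = -2.5 m/s².
v = v₀ + at → t = (0 − 8.00) / -2.5 = 3.20 s
v² = v₀² + 2aΔx → Δx = (0² − 8.00²)/(2·-2.5) = 12.8 m
Total distance = 29.1 + 92.0 + 12.8 = 134 m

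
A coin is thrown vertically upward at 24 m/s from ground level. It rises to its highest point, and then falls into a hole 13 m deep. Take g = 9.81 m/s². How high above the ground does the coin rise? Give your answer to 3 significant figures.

Phase 1 (rising): v₀ = 24.0 m/s, a = -9.81 m/s².
v = v₀ + at → t = (0 − 24.0) / -9.81 = 2.45 s
v² = v₀² + 2aΔx → Δx = (0² − 24.0²)/(2·-9.81) = 29.4 m
Maximum height = 29.4 m

29.4 m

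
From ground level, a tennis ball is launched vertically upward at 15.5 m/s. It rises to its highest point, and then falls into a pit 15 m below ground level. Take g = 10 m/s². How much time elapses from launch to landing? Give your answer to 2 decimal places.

3.87 s

Phase 1 (rising): v₀ = 15.5 m/s, a = -10 m/s².
v = v₀ + at → t = (0 − 15.5) / -10 = 1.55 s
v² = v₀² + 2aΔx → Δx = (0² − 15.5²)/(2·-10) = 12.0 m

Phase 2 (falling): v₀ = 0 m/s, a = -10 m/s².
Falls 27.0 m from rest: t = √(2·27.0/10) = 2.32 s; v = g·t = 23.2 m/s.
Total time = 1.55 + 2.32 = 3.87 s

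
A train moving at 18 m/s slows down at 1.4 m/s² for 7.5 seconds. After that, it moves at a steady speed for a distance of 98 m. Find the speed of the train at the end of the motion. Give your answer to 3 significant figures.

Phase 1 (decelerating): v₀ = 18.0 m/s, a = -1.4 m/s².
v = v₀ + at = 18.0 + (-1.4)(7.5) = 7.50 m/s
Δx = v₀t + ½at² = 18.0·7.5 + 0.5·-1.4·7.5² = 95.6 m

Phase 2 (constant speed): v₀ = 7.50 m/s, a = 0 m/s².
Constant speed: t = d/v = 98/7.50 = 13.1 s
Final speed = 7.50 m/s

7.50 m/s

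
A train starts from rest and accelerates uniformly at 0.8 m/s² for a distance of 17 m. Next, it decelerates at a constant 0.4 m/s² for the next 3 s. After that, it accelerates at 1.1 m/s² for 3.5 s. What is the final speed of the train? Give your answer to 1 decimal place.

Phase 1 (accelerating): v₀ = 0 m/s, a = 0.8 m/s².
v² = v₀² + 2aΔx = 0² + 2·0.8·17 = 27.2 → v = 5.22 m/s
t = (v − v₀)/a = (5.22 − 0)/0.8 = 6.52 s

Phase 2 (decelerating): v₀ = 5.22 m/s, a = -0.4 m/s².
v = v₀ + at = 5.22 + (-0.4)(3) = 4.02 m/s
Δx = v₀t + ½at² = 5.22·3 + 0.5·-0.4·3² = 13.8 m

Phase 3 (accelerating): v₀ = 4.02 m/s, a = 1.1 m/s².
v = v₀ + at = 4.02 + (1.1)(3.5) = 7.87 m/s
Δx = v₀t + ½at² = 4.02·3.5 + 0.5·1.1·3.5² = 20.8 m
Final speed = 7.87 m/s

7.9 m/s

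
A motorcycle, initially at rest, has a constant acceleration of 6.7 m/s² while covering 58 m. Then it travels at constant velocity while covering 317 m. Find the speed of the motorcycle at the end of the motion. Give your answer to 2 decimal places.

Phase 1 (accelerating): v₀ = 0 m/s, a = 6.7 m/s².
v² = v₀² + 2aΔx = 0² + 2·6.7·58 = 777 → v = 27.9 m/s
t = (v − v₀)/a = (27.9 − 0)/6.7 = 4.16 s

Phase 2 (constant speed): v₀ = 27.9 m/s, a = 0 m/s².
Constant speed: t = d/v = 317/27.9 = 11.4 s
Final speed = 27.9 m/s

27.88 m/s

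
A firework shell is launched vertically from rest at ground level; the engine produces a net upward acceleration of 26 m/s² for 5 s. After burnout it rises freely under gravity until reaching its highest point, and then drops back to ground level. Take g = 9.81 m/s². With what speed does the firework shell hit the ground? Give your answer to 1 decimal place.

Phase 1 (powered ascent): v₀ = 0 m/s, a = 26 m/s².
v = v₀ + at = 0 + (26)(5) = 130 m/s
Δx = v₀t + ½at² = 0·5 + 0.5·26·5² = 325 m

Phase 2 (coasting upward): v₀ = 130 m/s, a = -9.81 m/s².
v = v₀ + at → t = (0 − 130) / -9.81 = 13.3 s
v² = v₀² + 2aΔx → Δx = (0² − 130²)/(2·-9.81) = 861 m

Phase 3 (free fall): v₀ = 0 m/s, a = -9.81 m/s².
Falls 1190 m from rest: t = √(2·1190/9.81) = 15.6 s; v = g·t = 153 m/s.
Impact speed = 153 m/s

152.6 m/s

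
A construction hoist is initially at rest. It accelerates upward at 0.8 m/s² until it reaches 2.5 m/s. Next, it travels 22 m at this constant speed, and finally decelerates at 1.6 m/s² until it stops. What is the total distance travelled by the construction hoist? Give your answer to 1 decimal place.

27.9 m

Phase 1 (accelerating): v₀ = 0 m/s, a = 0.8 m/s².
v = v₀ + at → t = (2.5 − 0) / 0.8 = 3.12 s
v² = v₀² + 2aΔx → Δx = (2.5² − 0²)/(2·0.8) = 3.91 m

Phase 2 (constant speed): v₀ = 2.50 m/s, a = 0 m/s².
Constant speed: t = d/v = 22/2.50 = 8.80 s

Phase 3 (decelerating): v₀ = 2.50 m/s, a = -1.6 m/s².
v = v₀ + at → t = (0 − 2.50) / -1.6 = 1.56 s
v² = v₀² + 2aΔx → Δx = (0² − 2.50²)/(2·-1.6) = 1.95 m
Total distance = 3.91 + 22.0 + 1.95 = 27.9 m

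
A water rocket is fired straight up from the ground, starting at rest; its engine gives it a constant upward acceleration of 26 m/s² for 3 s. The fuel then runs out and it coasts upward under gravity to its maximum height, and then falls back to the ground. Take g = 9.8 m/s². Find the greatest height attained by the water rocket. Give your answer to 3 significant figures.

427 m

Phase 1 (powered ascent): v₀ = 0 m/s, a = 26 m/s².
v = v₀ + at = 0 + (26)(3) = 78.0 m/s
Δx = v₀t + ½at² = 0·3 + 0.5·26·3² = 117 m

Phase 2 (coasting upward): v₀ = 78.0 m/s, a = -9.8 m/s².
v = v₀ + at → t = (0 − 78.0) / -9.8 = 7.96 s
v² = v₀² + 2aΔx → Δx = (0² − 78.0²)/(2·-9.8) = 310 m
Maximum height = 117 + 310 = 427 m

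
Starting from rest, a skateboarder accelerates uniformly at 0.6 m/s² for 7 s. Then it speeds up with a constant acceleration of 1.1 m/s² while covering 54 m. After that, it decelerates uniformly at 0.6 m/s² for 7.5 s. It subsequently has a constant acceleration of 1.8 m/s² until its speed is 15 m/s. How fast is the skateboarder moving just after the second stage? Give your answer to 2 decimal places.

Phase 1 (accelerating): v₀ = 0 m/s, a = 0.6 m/s².
v = v₀ + at = 0 + (0.6)(7) = 4.20 m/s
Δx = v₀t + ½at² = 0·7 + 0.5·0.6·7² = 14.7 m

Phase 2 (accelerating): v₀ = 4.20 m/s, a = 1.1 m/s².
v² = v₀² + 2aΔx = 4.20² + 2·1.1·54 = 136 → v = 11.7 m/s
t = (v − v₀)/a = (11.7 − 4.20)/1.1 = 6.80 s
Speed at end of phase 2 = 11.7 m/s

11.68 m/s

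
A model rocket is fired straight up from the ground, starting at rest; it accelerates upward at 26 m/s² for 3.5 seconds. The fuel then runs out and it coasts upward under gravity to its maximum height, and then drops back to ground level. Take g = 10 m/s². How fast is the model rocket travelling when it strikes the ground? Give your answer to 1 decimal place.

107.1 m/s

Phase 1 (powered ascent): v₀ = 0 m/s, a = 26 m/s².
v = v₀ + at = 0 + (26)(3.5) = 91.0 m/s
Δx = v₀t + ½at² = 0·3.5 + 0.5·26·3.5² = 159 m

Phase 2 (coasting upward): v₀ = 91.0 m/s, a = -10 m/s².
v = v₀ + at → t = (0 − 91.0) / -10 = 9.10 s
v² = v₀² + 2aΔx → Δx = (0² − 91.0²)/(2·-10) = 414 m

Phase 3 (free fall): v₀ = 0 m/s, a = -10 m/s².
Falls 573 m from rest: t = √(2·573/10) = 10.7 s; v = g·t = 107 m/s.
Impact speed = 107 m/s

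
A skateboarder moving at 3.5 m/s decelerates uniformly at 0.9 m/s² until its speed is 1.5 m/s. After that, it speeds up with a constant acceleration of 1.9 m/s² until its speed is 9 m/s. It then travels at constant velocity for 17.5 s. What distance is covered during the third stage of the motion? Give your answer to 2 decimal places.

Phase 1 (decelerating): v₀ = 3.50 m/s, a = -0.9 m/s².
v = v₀ + at → t = (1.5 − 3.50) / -0.9 = 2.22 s
v² = v₀² + 2aΔx → Δx = (1.5² − 3.50²)/(2·-0.9) = 5.56 m

Phase 2 (accelerating): v₀ = 1.50 m/s, a = 1.9 m/s².
v = v₀ + at → t = (9 − 1.50) / 1.9 = 3.95 s
v² = v₀² + 2aΔx → Δx = (9² − 1.50²)/(2·1.9) = 20.7 m

Phase 3 (constant speed): v₀ = 9.00 m/s, a = 0 m/s².
v = v₀ + at = 9.00 + (0)(17.5) = 9.00 m/s
Δx = v₀t + ½at² = 9.00·17.5 + 0.5·0·17.5² = 158 m
Distance in phase 3 = 158 m

157.50 m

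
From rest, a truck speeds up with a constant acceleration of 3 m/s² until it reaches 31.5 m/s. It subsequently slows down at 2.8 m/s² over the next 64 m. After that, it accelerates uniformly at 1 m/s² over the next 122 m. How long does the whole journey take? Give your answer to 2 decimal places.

Phase 1 (accelerating): v₀ = 0 m/s, a = 3 m/s².
v = v₀ + at → t = (31.5 − 0) / 3 = 10.5 s
v² = v₀² + 2aΔx → Δx = (31.5² − 0²)/(2·3) = 165 m

Phase 2 (decelerating): v₀ = 31.5 m/s, a = -2.8 m/s².
v² = v₀² + 2aΔx = 31.5² + 2·-2.8·64 = 634 → v = 25.2 m/s
t = (v − v₀)/a = (25.2 − 31.5)/-2.8 = 2.26 s

Phase 3 (accelerating): v₀ = 25.2 m/s, a = 1 m/s².
v² = v₀² + 2aΔx = 25.2² + 2·1·122 = 878 → v = 29.6 m/s
t = (v − v₀)/a = (29.6 − 25.2)/1 = 4.45 s
Total time = 10.5 + 2.26 + 4.45 = 17.2 s

17.21 s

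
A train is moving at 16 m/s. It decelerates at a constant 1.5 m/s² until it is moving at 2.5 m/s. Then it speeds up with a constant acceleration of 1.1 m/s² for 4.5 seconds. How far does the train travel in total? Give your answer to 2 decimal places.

Phase 1 (decelerating): v₀ = 16.0 m/s, a = -1.5 m/s².
v = v₀ + at → t = (2.5 − 16.0) / -1.5 = 9.00 s
v² = v₀² + 2aΔx → Δx = (2.5² − 16.0²)/(2·-1.5) = 83.2 m

Phase 2 (accelerating): v₀ = 2.50 m/s, a = 1.1 m/s².
v = v₀ + at = 2.50 + (1.1)(4.5) = 7.45 m/s
Δx = v₀t + ½at² = 2.50·4.5 + 0.5·1.1·4.5² = 22.4 m
Total distance = 83.2 + 22.4 = 106 m

105.64 m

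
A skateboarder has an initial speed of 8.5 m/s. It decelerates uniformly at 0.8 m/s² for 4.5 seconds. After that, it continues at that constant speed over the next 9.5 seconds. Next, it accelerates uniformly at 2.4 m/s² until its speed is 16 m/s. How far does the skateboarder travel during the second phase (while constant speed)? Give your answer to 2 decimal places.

46.55 m

Phase 1 (decelerating): v₀ = 8.50 m/s, a = -0.8 m/s².
v = v₀ + at = 8.50 + (-0.8)(4.5) = 4.90 m/s
Δx = v₀t + ½at² = 8.50·4.5 + 0.5·-0.8·4.5² = 30.1 m

Phase 2 (constant speed): v₀ = 4.90 m/s, a = 0 m/s².
v = v₀ + at = 4.90 + (0)(9.5) = 4.90 m/s
Δx = v₀t + ½at² = 4.90·9.5 + 0.5·0·9.5² = 46.6 m
Distance in phase 2 = 46.6 m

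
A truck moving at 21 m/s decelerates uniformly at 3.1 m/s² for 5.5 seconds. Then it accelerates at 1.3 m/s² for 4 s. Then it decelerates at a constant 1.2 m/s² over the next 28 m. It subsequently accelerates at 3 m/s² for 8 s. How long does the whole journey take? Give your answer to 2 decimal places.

21.74 s

Phase 1 (decelerating): v₀ = 21.0 m/s, a = -3.1 m/s².
v = v₀ + at = 21.0 + (-3.1)(5.5) = 3.95 m/s
Δx = v₀t + ½at² = 21.0·5.5 + 0.5·-3.1·5.5² = 68.6 m

Phase 2 (accelerating): v₀ = 3.95 m/s, a = 1.3 m/s².
v = v₀ + at = 3.95 + (1.3)(4) = 9.15 m/s
Δx = v₀t + ½at² = 3.95·4 + 0.5·1.3·4² = 26.2 m

Phase 3 (decelerating): v₀ = 9.15 m/s, a = -1.2 m/s².
v² = v₀² + 2aΔx = 9.15² + 2·-1.2·28 = 16.5 → v = 4.06 m/s
t = (v − v₀)/a = (4.06 − 9.15)/-1.2 = 4.24 s

Phase 4 (accelerating): v₀ = 4.06 m/s, a = 3 m/s².
v = v₀ + at = 4.06 + (3)(8) = 28.1 m/s
Δx = v₀t + ½at² = 4.06·8 + 0.5·3·8² = 129 m
Total time = 5.50 + 4.00 + 4.24 + 8.00 = 21.7 s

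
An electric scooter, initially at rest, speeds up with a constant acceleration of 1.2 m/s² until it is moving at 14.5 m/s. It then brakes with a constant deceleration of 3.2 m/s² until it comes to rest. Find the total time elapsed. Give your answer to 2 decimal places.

16.61 s

Phase 1 (accelerating): v₀ = 0 m/s, a = 1.2 m/s².
v = v₀ + at → t = (14.5 − 0) / 1.2 = 12.1 s
v² = v₀² + 2aΔx → Δx = (14.5² − 0²)/(2·1.2) = 87.6 m

Phase 2 (decelerating): v₀ = 14.5 m/s, a = -3.2 m/s².
v = v₀ + at → t = (0 − 14.5) / -3.2 = 4.53 s
v² = v₀² + 2aΔx → Δx = (0² − 14.5²)/(2·-3.2) = 32.9 m
Total time = 12.1 + 4.53 = 16.6 s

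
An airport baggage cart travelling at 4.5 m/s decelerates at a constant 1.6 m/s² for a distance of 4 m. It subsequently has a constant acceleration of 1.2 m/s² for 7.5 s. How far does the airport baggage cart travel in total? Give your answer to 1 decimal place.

58.2 m

Phase 1 (decelerating): v₀ = 4.50 m/s, a = -1.6 m/s².
v² = v₀² + 2aΔx = 4.50² + 2·-1.6·4 = 7.45 → v = 2.73 m/s
t = (v − v₀)/a = (2.73 − 4.50)/-1.6 = 1.11 s

Phase 2 (accelerating): v₀ = 2.73 m/s, a = 1.2 m/s².
v = v₀ + at = 2.73 + (1.2)(7.5) = 11.7 m/s
Δx = v₀t + ½at² = 2.73·7.5 + 0.5·1.2·7.5² = 54.2 m
Total distance = 4.00 + 54.2 = 58.2 m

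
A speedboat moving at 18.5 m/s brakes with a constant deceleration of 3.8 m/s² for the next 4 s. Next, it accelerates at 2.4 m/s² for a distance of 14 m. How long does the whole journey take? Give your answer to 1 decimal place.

6.3 s

Phase 1 (decelerating): v₀ = 18.5 m/s, a = -3.8 m/s².
v = v₀ + at = 18.5 + (-3.8)(4) = 3.30 m/s
Δx = v₀t + ½at² = 18.5·4 + 0.5·-3.8·4² = 43.6 m

Phase 2 (accelerating): v₀ = 3.30 m/s, a = 2.4 m/s².
v² = v₀² + 2aΔx = 3.30² + 2·2.4·14 = 78.1 → v = 8.84 m/s
t = (v − v₀)/a = (8.84 − 3.30)/2.4 = 2.31 s
Total time = 4.00 + 2.31 = 6.31 s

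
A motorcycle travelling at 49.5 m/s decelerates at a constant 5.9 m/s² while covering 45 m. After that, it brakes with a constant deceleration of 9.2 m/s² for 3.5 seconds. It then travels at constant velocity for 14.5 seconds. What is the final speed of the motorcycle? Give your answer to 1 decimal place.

11.6 m/s

Phase 1 (decelerating): v₀ = 49.5 m/s, a = -5.9 m/s².
v² = v₀² + 2aΔx = 49.5² + 2·-5.9·45 = 1920 → v = 43.8 m/s
t = (v − v₀)/a = (43.8 − 49.5)/-5.9 = 0.965 s

Phase 2 (decelerating): v₀ = 43.8 m/s, a = -9.2 m/s².
v = v₀ + at = 43.8 + (-9.2)(3.5) = 11.6 m/s
Δx = v₀t + ½at² = 43.8·3.5 + 0.5·-9.2·3.5² = 97.0 m

Phase 3 (constant speed): v₀ = 11.6 m/s, a = 0 m/s².
v = v₀ + at = 11.6 + (0)(14.5) = 11.6 m/s
Δx = v₀t + ½at² = 11.6·14.5 + 0.5·0·14.5² = 168 m
Final speed = 11.6 m/s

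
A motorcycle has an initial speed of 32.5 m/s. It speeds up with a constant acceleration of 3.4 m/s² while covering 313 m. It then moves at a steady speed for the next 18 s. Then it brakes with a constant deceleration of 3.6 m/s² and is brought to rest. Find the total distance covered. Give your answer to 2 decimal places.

Phase 1 (accelerating): v₀ = 32.5 m/s, a = 3.4 m/s².
v² = v₀² + 2aΔx = 32.5² + 2·3.4·313 = 3180 → v = 56.4 m/s
t = (v − v₀)/a = (56.4 − 32.5)/3.4 = 7.04 s

Phase 2 (constant speed): v₀ = 56.4 m/s, a = 0 m/s².
v = v₀ + at = 56.4 + (0)(18) = 56.4 m/s
Δx = v₀t + ½at² = 56.4·18 + 0.5·0·18² = 1020 m

Phase 3 (decelerating): v₀ = 56.4 m/s, a = -3.6 m/s².
v = v₀ + at → t = (0 − 56.4) / -3.6 = 15.7 s
v² = v₀² + 2aΔx → Δx = (0² − 56.4²)/(2·-3.6) = 442 m
Total distance = 313 + 1020 + 442 = 1770 m

1771.10 m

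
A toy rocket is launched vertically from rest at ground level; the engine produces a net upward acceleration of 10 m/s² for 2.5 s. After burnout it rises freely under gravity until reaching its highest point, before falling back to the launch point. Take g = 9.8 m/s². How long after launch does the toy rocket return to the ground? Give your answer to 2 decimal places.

8.64 s

Phase 1 (powered ascent): v₀ = 0 m/s, a = 10 m/s².
v = v₀ + at = 0 + (10)(2.5) = 25.0 m/s
Δx = v₀t + ½at² = 0·2.5 + 0.5·10·2.5² = 31.2 m

Phase 2 (coasting upward): v₀ = 25.0 m/s, a = -9.8 m/s².
v = v₀ + at → t = (0 − 25.0) / -9.8 = 2.55 s
v² = v₀² + 2aΔx → Δx = (0² − 25.0²)/(2·-9.8) = 31.9 m

Phase 3 (free fall): v₀ = 0 m/s, a = -9.8 m/s².
Falls 63.1 m from rest: t = √(2·63.1/9.8) = 3.59 s; v = g·t = 35.2 m/s.
Total time = 2.50 + 2.55 + 3.59 = 8.64 s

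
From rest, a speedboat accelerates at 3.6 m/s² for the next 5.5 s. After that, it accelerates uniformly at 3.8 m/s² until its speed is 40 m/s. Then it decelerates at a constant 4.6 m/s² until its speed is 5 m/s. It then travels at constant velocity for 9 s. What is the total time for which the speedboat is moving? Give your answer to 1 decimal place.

27.4 s

Phase 1 (accelerating): v₀ = 0 m/s, a = 3.6 m/s².
v = v₀ + at = 0 + (3.6)(5.5) = 19.8 m/s
Δx = v₀t + ½at² = 0·5.5 + 0.5·3.6·5.5² = 54.5 m

Phase 2 (accelerating): v₀ = 19.8 m/s, a = 3.8 m/s².
v = v₀ + at → t = (40 − 19.8) / 3.8 = 5.32 s
v² = v₀² + 2aΔx → Δx = (40² − 19.8²)/(2·3.8) = 159 m

Phase 3 (decelerating): v₀ = 40.0 m/s, a = -4.6 m/s².
v = v₀ + at → t = (5 − 40.0) / -4.6 = 7.61 s
v² = v₀² + 2aΔx → Δx = (5² − 40.0²)/(2·-4.6) = 171 m

Phase 4 (constant speed): v₀ = 5.00 m/s, a = 0 m/s².
v = v₀ + at = 5.00 + (0)(9) = 5.00 m/s
Δx = v₀t + ½at² = 5.00·9 + 0.5·0·9² = 45.0 m
Total time = 5.50 + 5.32 + 7.61 + 9.00 = 27.4 s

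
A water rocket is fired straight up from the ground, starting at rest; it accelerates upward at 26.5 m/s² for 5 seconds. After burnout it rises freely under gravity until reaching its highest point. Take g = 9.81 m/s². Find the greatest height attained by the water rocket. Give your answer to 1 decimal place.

1226.1 m

Phase 1 (powered ascent): v₀ = 0 m/s, a = 26.5 m/s².
v = v₀ + at = 0 + (26.5)(5) = 132 m/s
Δx = v₀t + ½at² = 0·5 + 0.5·26.5·5² = 331 m

Phase 2 (coasting upward): v₀ = 132 m/s, a = -9.81 m/s².
v = v₀ + at → t = (0 − 132) / -9.81 = 13.5 s
v² = v₀² + 2aΔx → Δx = (0² − 132²)/(2·-9.81) = 895 m
Maximum height = 331 + 895 = 1230 m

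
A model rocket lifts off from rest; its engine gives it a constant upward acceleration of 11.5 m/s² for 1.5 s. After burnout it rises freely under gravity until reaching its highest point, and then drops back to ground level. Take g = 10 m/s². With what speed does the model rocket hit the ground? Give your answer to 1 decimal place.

Phase 1 (powered ascent): v₀ = 0 m/s, a = 11.5 m/s².
v = v₀ + at = 0 + (11.5)(1.5) = 17.2 m/s
Δx = v₀t + ½at² = 0·1.5 + 0.5·11.5·1.5² = 12.9 m

Phase 2 (coasting upward): v₀ = 17.2 m/s, a = -10 m/s².
v = v₀ + at → t = (0 − 17.2) / -10 = 1.73 s
v² = v₀² + 2aΔx → Δx = (0² − 17.2²)/(2·-10) = 14.9 m

Phase 3 (free fall): v₀ = 0 m/s, a = -10 m/s².
Falls 27.8 m from rest: t = √(2·27.8/10) = 2.36 s; v = g·t = 23.6 m/s.
Impact speed = 23.6 m/s

23.6 m/s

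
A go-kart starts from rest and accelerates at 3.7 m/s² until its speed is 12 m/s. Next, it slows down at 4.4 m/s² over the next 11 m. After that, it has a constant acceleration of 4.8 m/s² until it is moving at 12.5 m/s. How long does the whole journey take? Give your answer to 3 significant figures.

5.58 s

Phase 1 (accelerating): v₀ = 0 m/s, a = 3.7 m/s².
v = v₀ + at → t = (12 − 0) / 3.7 = 3.24 s
v² = v₀² + 2aΔx → Δx = (12² − 0²)/(2·3.7) = 19.5 m

Phase 2 (decelerating): v₀ = 12.0 m/s, a = -4.4 m/s².
v² = v₀² + 2aΔx = 12.0² + 2·-4.4·11 = 47.2 → v = 6.87 m/s
t = (v − v₀)/a = (6.87 − 12.0)/-4.4 = 1.17 s

Phase 3 (accelerating): v₀ = 6.87 m/s, a = 4.8 m/s².
v = v₀ + at → t = (12.5 − 6.87) / 4.8 = 1.17 s
v² = v₀² + 2aΔx → Δx = (12.5² − 6.87²)/(2·4.8) = 11.4 m
Total time = 3.24 + 1.17 + 1.17 = 5.58 s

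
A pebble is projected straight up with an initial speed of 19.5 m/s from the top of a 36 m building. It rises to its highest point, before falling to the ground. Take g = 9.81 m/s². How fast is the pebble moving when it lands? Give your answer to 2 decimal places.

Phase 1 (rising): v₀ = 19.5 m/s, a = -9.81 m/s².
v = v₀ + at → t = (0 − 19.5) / -9.81 = 1.99 s
v² = v₀² + 2aΔx → Δx = (0² − 19.5²)/(2·-9.81) = 19.4 m

Phase 2 (falling): v₀ = 0 m/s, a = -9.81 m/s².
Falls 55.4 m from rest: t = √(2·55.4/9.81) = 3.36 s; v = g·t = 33.0 m/s.
Final speed = 33.0 m/s

32.96 m/s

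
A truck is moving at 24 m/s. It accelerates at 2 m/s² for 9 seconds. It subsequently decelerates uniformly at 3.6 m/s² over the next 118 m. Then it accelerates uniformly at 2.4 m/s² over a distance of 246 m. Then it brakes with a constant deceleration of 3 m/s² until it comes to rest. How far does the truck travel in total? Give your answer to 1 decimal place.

Phase 1 (accelerating): v₀ = 24.0 m/s, a = 2 m/s².
v = v₀ + at = 24.0 + (2)(9) = 42.0 m/s
Δx = v₀t + ½at² = 24.0·9 + 0.5·2·9² = 297 m

Phase 2 (decelerating): v₀ = 42.0 m/s, a = -3.6 m/s².
v² = v₀² + 2aΔx = 42.0² + 2·-3.6·118 = 914 → v = 30.2 m/s
t = (v − v₀)/a = (30.2 − 42.0)/-3.6 = 3.27 s

Phase 3 (accelerating): v₀ = 30.2 m/s, a = 2.4 m/s².
v² = v₀² + 2aΔx = 30.2² + 2·2.4·246 = 2100 → v = 45.8 m/s
t = (v − v₀)/a = (45.8 − 30.2)/2.4 = 6.47 s

Phase 4 (decelerating): v₀ = 45.8 m/s, a = -3 m/s².
v = v₀ + at → t = (0 − 45.8) / -3 = 15.3 s
v² = v₀² + 2aΔx → Δx = (0² − 45.8²)/(2·-3) = 349 m
Total distance = 297 + 118 + 246 + 349 = 1010 m

1010.2 m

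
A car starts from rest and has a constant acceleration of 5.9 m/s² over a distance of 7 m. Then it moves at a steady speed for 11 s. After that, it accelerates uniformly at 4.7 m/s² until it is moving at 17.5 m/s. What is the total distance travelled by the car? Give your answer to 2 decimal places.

130.77 m

Phase 1 (accelerating): v₀ = 0 m/s, a = 5.9 m/s².
v² = v₀² + 2aΔx = 0² + 2·5.9·7 = 82.6 → v = 9.09 m/s
t = (v − v₀)/a = (9.09 − 0)/5.9 = 1.54 s

Phase 2 (constant speed): v₀ = 9.09 m/s, a = 0 m/s².
v = v₀ + at = 9.09 + (0)(11) = 9.09 m/s
Δx = v₀t + ½at² = 9.09·11 + 0.5·0·11² = 100 m

Phase 3 (accelerating): v₀ = 9.09 m/s, a = 4.7 m/s².
v = v₀ + at → t = (17.5 − 9.09) / 4.7 = 1.79 s
v² = v₀² + 2aΔx → Δx = (17.5² − 9.09²)/(2·4.7) = 23.8 m
Total distance = 7.00 + 100 + 23.8 = 131 m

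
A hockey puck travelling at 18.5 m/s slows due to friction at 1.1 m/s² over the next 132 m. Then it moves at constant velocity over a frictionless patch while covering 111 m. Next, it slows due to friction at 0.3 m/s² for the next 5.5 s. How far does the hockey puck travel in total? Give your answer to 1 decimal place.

Phase 1 (decelerating): v₀ = 18.5 m/s, a = -1.1 m/s².
v² = v₀² + 2aΔx = 18.5² + 2·-1.1·132 = 51.8 → v = 7.20 m/s
t = (v − v₀)/a = (7.20 − 18.5)/-1.1 = 10.3 s

Phase 2 (constant speed): v₀ = 7.20 m/s, a = 0 m/s².
Constant speed: t = d/v = 111/7.20 = 15.4 s

Phase 3 (decelerating): v₀ = 7.20 m/s, a = -0.3 m/s².
v = v₀ + at = 7.20 + (-0.3)(5.5) = 5.55 m/s
Δx = v₀t + ½at² = 7.20·5.5 + 0.5·-0.3·5.5² = 35.1 m
Total distance = 132 + 111 + 35.1 = 278 m

278.1 m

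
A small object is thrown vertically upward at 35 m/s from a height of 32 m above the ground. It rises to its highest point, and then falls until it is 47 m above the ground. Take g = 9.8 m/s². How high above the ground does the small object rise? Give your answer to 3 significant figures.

Phase 1 (rising): v₀ = 35.0 m/s, a = -9.8 m/s².
v = v₀ + at → t = (0 − 35.0) / -9.8 = 3.57 s
v² = v₀² + 2aΔx → Δx = (0² − 35.0²)/(2·-9.8) = 62.5 m
Maximum height = 32 + 62.5 = 94.5 m

94.5 m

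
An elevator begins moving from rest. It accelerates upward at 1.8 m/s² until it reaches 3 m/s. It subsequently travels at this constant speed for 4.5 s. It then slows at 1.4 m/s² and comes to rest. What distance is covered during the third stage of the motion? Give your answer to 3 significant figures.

3.21 m

Phase 1 (accelerating): v₀ = 0 m/s, a = 1.8 m/s².
v = v₀ + at → t = (3 − 0) / 1.8 = 1.67 s
v² = v₀² + 2aΔx → Δx = (3² − 0²)/(2·1.8) = 2.50 m

Phase 2 (constant speed): v₀ = 3.00 m/s, a = 0 m/s².
v = v₀ + at = 3.00 + (0)(4.5) = 3.00 m/s
Δx = v₀t + ½at² = 3.00·4.5 + 0.5·0·4.5² = 13.5 m

Phase 3 (decelerating): v₀ = 3.00 m/s, a = -1.4 m/s².
v = v₀ + at → t = (0 − 3.00) / -1.4 = 2.14 s
v² = v₀² + 2aΔx → Δx = (0² − 3.00²)/(2·-1.4) = 3.21 m
Distance in phase 3 = 3.21 m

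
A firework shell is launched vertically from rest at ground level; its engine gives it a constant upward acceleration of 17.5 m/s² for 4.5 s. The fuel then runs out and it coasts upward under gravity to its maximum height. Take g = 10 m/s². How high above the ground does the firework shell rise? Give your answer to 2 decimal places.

487.27 m

Phase 1 (powered ascent): v₀ = 0 m/s, a = 17.5 m/s².
v = v₀ + at = 0 + (17.5)(4.5) = 78.8 m/s
Δx = v₀t + ½at² = 0·4.5 + 0.5·17.5·4.5² = 177 m

Phase 2 (coasting upward): v₀ = 78.8 m/s, a = -10 m/s².
v = v₀ + at → t = (0 − 78.8) / -10 = 7.88 s
v² = v₀² + 2aΔx → Δx = (0² − 78.8²)/(2·-10) = 310 m
Maximum height = 177 + 310 = 487 m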